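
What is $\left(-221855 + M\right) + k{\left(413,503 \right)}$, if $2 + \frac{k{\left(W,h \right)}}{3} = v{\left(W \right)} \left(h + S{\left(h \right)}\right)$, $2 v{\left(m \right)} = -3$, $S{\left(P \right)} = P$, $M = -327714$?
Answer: $-554102$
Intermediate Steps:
$v{\left(m \right)} = - \frac{3}{2}$ ($v{\left(m \right)} = \frac{1}{2} \left(-3\right) = - \frac{3}{2}$)
$k{\left(W,h \right)} = -6 - 9 h$ ($k{\left(W,h \right)} = -6 + 3 \left(- \frac{3 \left(h + h\right)}{2}\right) = -6 + 3 \left(- \frac{3 \cdot 2 h}{2}\right) = -6 + 3 \left(- 3 h\right) = -6 - 9 h$)
$\left(-221855 + M\right) + k{\left(413,503 \right)} = \left(-221855 - 327714\right) - 4533 = -549569 - 4533 = -554102$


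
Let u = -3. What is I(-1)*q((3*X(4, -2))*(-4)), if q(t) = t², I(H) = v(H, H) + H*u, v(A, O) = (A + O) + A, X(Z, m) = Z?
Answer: 0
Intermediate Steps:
v(A, O) = O + 2*A
I(H) = 0 (I(H) = (H + 2*H) + H*(-3) = 3*H - 3*H = 0)
I(-1)*q((3*X(4, -2))*(-4)) = 0*((3*4)*(-4))² = 0*(12*(-4))² = 0*(-48)² = 0*2304 = 0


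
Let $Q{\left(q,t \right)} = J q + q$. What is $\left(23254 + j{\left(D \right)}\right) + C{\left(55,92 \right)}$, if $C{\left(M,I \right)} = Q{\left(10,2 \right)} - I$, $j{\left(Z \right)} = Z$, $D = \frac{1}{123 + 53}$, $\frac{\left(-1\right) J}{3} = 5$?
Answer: $\frac{4051873}{176} \approx 23022.0$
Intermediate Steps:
$J = -15$ ($J = \left(-3\right) 5 = -15$)
$D = \frac{1}{176} \approx 0.0056818$
$Q{\left(q,t \right)} = - 14 q$ ($Q{\left(q,t \right)} = - 15 q + q = - 14 q$)
$C{\left(M,I \right)} = -140 - I$ ($C{\left(M,I \right)} = \left(-14\right) 10 - I = -140 - I$)
$\left(23254 + j{\left(D \right)}\right) + C{\left(55,92 \right)} = \left(23254 + \frac{1}{176}\right) - 232 = \frac{4092705}{176} - 232 = \frac{4051873}{176}$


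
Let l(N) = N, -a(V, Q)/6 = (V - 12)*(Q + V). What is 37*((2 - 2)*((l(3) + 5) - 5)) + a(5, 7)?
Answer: 504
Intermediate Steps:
a(V, Q) = -6*(-12 + V)*(Q + V) (a(V, Q) = -6*(V - 12)*(Q + V) = -6*(-12 + V)*(Q + V))
37*((2 - 2)*((l(3) + 5) - 5)) + a(5, 7) = 37*((2 - 2)*((3 + 5) - 5)) + (-6*5² + 72*7 + 72*5 - 6*7*5) = 37*(0*(8 - 5)) + (-6*25 + 504 + 360 - 210) = 37*(0*3) + (-150 + 504 + 360 - 210) = 37*0 + 504 = 0 + 504 = 504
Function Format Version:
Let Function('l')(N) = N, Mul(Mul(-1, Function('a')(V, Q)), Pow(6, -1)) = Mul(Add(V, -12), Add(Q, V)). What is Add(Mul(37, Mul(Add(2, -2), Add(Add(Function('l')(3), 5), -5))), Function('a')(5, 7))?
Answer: 504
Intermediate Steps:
Function('a')(V, Q) = Mul(-6, Add(-12, V), Add(Q, V)) (Function('a')(V, Q) = Mul(-6, Mul(Add(V, -12), Add(Q, V))) = Mul(-6, Mul(Add(-12, V), Add(Q, V))) = Mul(-6, Add(-12, V), Add(Q, V)))
Add(Mul(37, Mul(Add(2, -2), Add(Add(Function('l')(3), 5), -5))), Function('a')(5, 7)) = Add(Mul(37, Mul(Add(2, -2), Add(Add(3, 5), -5))), Add(Mul(-6, Pow(5, 2)), Mul(72, 7), Mul(72, 5), Mul(-6, 7, 5))) = Add(Mul(37, Mul(0, Add(8, -5))), Add(Mul(-6, 25), 504, 360, -210)) = Add(Mul(37, Mul(0, 3)), Add(-150, 504, 360, -210)) = Add(Mul(37, 0), 504) = Add(0, 504) = 504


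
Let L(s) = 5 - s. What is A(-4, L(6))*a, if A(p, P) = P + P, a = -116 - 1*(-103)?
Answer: 26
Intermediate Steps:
a = -13 (a = -116 + 103 = -13)
A(p, P) = 2*P
A(-4, L(6))*a = (2*(5 - 1*6))*(-13) = (2*(5 - 6))*(-13) = (2*(-1))*(-13) = -2*(-13) = 26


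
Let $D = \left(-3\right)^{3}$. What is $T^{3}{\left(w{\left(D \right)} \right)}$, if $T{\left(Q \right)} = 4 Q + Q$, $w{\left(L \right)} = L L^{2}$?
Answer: $-953199685623375$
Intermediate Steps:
$D = -27$
$w{\left(L \right)} = L^{3}$
$T{\left(Q \right)} = 5 Q$
$T^{3}{\left(w{\left(D \right)} \right)} = \left(5 \left(-27\right)^{3}\right)^{3} = \left(5 \left(-19683\right)\right)^{3} = \left(-98415\right)^{3} = -953199685623375$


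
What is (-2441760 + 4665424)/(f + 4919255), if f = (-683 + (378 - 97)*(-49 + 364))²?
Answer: 2223664/7719379479 ≈ 0.00028806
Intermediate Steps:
f = 7714460224 (f = (-683 + 281*315)² = (-683 + 88515)² = 87832² = 7714460224)
(-2441760 + 4665424)/(f + 4919255) = (-2441760 + 4665424)/(7714460224 + 4919255) = 2223664/7719379479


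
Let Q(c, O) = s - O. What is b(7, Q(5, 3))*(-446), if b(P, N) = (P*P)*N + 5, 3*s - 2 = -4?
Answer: 233704/3 ≈ 77901.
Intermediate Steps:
s = -⅔ (s = ⅔ + (⅓)*(-4) = ⅔ - 4/3 = -⅔ ≈ -0.66667)
Q(c, O) = -⅔ - O
b(P, N) = 5 + N*P² (b(P, N) = P²*N + 5 = N*P² + 5 = 5 + N*P²)
b(7, Q(5, 3))*(-446) = (5 + (-⅔ - 1*3)*7²)*(-446) = (5 + (-⅔ - 3)*49)*(-446) = (5 - 11/3*49)*(-446) = (5 - 539/3)*(-446) = -524/3*(-446) = 233704/3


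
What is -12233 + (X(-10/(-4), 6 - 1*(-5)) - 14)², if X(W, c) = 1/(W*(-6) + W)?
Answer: -7521721/625 ≈ -12035.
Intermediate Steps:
X(W, c) = -1/(5*W) (X(W, c) = 1/(-6*W + W) = 1/(-5*W) = -1/(5*W))
-12233 + (X(-10/(-4), 6 - 1*(-5)) - 14)² = -12233 + (-1/(5*((-10/(-4)))) - 14)² = -12233 + (-1/(5*((-10*(-¼)))) - 14)² = -12233 + (-1/(5*5/2) - 14)² = -12233 + (-⅕*⅖ - 14)² = -12233 + (-2/25 - 14)² = -12233 + (-352/25)² = -12233 + 123904/625 = -7521721/625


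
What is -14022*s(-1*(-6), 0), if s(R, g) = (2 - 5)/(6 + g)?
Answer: 7011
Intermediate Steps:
s(R, g) = -3/(6 + g)
-14022*s(-1*(-6), 0) = -(-42066)/(6 + 0) = -(-42066)/6 = -14022*(-½) = 7011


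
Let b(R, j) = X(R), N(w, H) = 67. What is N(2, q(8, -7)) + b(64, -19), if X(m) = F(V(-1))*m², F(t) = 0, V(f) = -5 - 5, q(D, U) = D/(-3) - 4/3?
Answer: 67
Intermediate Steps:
q(D, U) = -4/3 - D/3 (q(D, U) = D*(-⅓) - 4*⅓ = -D/3 - 4/3 = -4/3 - D/3)
V(f) = -10
X(m) = 0 (X(m) = 0*m² = 0)
b(R, j) = 0
N(2, q(8, -7)) + b(64, -19) = 67 + 0 = 67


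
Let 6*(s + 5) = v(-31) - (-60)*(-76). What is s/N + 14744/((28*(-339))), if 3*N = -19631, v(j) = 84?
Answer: -67013497/46584363 ≈ -1.4385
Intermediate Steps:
N = -19631/3 (N = (1/3)*(-19631) = -19631/3 ≈ -6543.7)
s = -751 (s = -5 + (84 - (-60)*(-76))/6 = -5 + (84 - 1*4560)/6 = -5 + (84 - 4560)/6 = -5 + (1/6)*(-4476) = -5 - 746 = -751)
s/N + 14744/((28*(-339))) = -751/(-19631/3) + 14744/((28*(-339))) = -751*(-3/19631) + 14744/(-9492) = 2253/19631 + 14744*(-1/9492) = 2253/19631 - 3686/2373 = -67013497/46584363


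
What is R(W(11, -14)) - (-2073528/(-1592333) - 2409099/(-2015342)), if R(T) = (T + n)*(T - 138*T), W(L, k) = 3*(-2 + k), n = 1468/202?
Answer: -12402657554755959021/46302664694498 ≈ -2.6786e+5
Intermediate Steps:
n = 734/101 (n = 1468*(1/202) = 734/101 ≈ 7.2673)
W(L, k) = -6 + 3*k
R(T) = -137*T*(734/101 + T) (R(T) = (T + 734/101)*(T - 138*T) = (734/101 + T)*(-137*T) = -137*T*(734/101 + T))
R(W(11, -14)) - (-2073528/(-1592333) - 2409099/(-2015342)) = -137*(-6 + 3*(-14))*(734 + 101*(-6 + 3*(-14)))/101 - (-2073528/(-1592333) - 2409099/(-2015342)) = -137*(-6 - 42)*(734 + 101*(-6 - 42))/101 - (-2073528*(-1/1592333) - 2409099*(-1/2015342)) = -137/101*(-48)*(734 + 101*(-48)) - (2073528/1592333 + 344157/287906) = -137/101*(-48)*(734 - 4848) - 1*1144993700649/458442224698 = -137/101*(-48)*(-4114) - 1144993700649/458442224698 = -27053664/101 - 1144993700649/458442224698 = -12402657554755959021/46302664694498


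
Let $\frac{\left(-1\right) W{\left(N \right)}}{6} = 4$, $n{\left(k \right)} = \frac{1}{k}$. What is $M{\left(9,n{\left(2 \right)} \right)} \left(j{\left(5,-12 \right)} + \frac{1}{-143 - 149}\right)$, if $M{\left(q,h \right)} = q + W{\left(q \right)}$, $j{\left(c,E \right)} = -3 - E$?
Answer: $- \frac{39405}{292} \approx -134.95$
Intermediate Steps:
$W{\left(N \right)} = -24$ ($W{\left(N \right)} = \left(-6\right) 4 = -24$)
$M{\left(q,h \right)} = -24 + q$ ($M{\left(q,h \right)} = q - 24 = -24 + q$)
$M{\left(9,n{\left(2 \right)} \right)} \left(j{\left(5,-12 \right)} + \frac{1}{-143 - 149}\right) = \left(-24 + 9\right) \left(\left(-3 - -12\right) + \frac{1}{-143 - 149}\right) = - 15 \left(\left(-3 + 12\right) + \frac{1}{-292}\right) = - 15 \left(9 - \frac{1}{292}\right) = \left(-15\right) \frac{2627}{292} = - \frac{39405}{292}$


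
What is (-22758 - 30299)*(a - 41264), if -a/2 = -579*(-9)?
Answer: 2742304102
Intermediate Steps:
a = -10422 (a = -(-1158)*(-9) = -2*5211 = -10422)
(-22758 - 30299)*(a - 41264) = (-22758 - 30299)*(-10422 - 41264) = -53057*(-51686) = 2742304102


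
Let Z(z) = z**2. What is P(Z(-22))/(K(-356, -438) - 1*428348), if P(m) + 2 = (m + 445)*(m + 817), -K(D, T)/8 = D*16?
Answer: -1208627/382780 ≈ -3.1575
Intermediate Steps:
K(D, T) = -128*D (K(D, T) = -8*D*16 = -128*D)
P(m) = -2 + (445 + m)*(817 + m) (P(m) = -2 + (m + 445)*(m + 817) = -2 + (445 + m)*(817 + m))
P(Z(-22))/(K(-356, -438) - 1*428348) = (363563 + ((-22)**2)**2 + 1262*(-22)**2)/(-128*(-356) - 1*428348) = (363563 + 484**2 + 1262*484)/(45568 - 428348) = (363563 + 234256 + 610808)/(-382780) = 1208627*(-1/382780) = -1208627/382780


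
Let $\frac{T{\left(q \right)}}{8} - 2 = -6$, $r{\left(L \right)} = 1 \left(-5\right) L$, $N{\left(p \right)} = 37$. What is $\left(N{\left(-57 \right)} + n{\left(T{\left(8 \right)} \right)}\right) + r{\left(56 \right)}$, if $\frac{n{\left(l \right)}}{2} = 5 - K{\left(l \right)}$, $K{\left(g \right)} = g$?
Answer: $-169$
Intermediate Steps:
$r{\left(L \right)} = - 5 L$
$T{\left(q \right)} = -32$ ($T{\left(q \right)} = 16 + 8 \left(-6\right) = 16 - 48 = -32$)
$n{\left(l \right)} = 10 - 2 l$ ($n{\left(l \right)} = 2 \left(5 - l\right) = 10 - 2 l$)
$\left(N{\left(-57 \right)} + n{\left(T{\left(8 \right)} \right)}\right) + r{\left(56 \right)} = \left(37 + \left(10 - -64\right)\right) - 280 = \left(37 + \left(10 + 64\right)\right) - 280 = \left(37 + 74\right) - 280 = 111 - 280 = -169$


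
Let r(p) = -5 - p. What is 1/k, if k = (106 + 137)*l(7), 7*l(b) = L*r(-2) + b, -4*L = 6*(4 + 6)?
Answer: 7/12636 ≈ 0.00055397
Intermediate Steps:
L = -15 (L = -3*(4 + 6)/2 = -3*10/2 = -¼*60 = -15)
l(b) = 45/7 + b/7 (l(b) = (-15*(-5 - 1*(-2)) + b)/7 = (-15*(-5 + 2) + b)/7 = (-15*(-3) + b)/7 = (45 + b)/7 = 45/7 + b/7)
k = 12636/7 (k = (106 + 137)*(45/7 + (⅐)*7) = 243*(45/7 + 1) = 243*(52/7) = 12636/7 ≈ 1805.1)
1/k = 1/(12636/7) = 7/12636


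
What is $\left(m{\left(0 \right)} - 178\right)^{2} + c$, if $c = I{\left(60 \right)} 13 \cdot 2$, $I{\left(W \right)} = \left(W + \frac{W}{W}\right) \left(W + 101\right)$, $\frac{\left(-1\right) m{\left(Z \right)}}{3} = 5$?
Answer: $292595$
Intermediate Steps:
$m{\left(Z \right)} = -15$ ($m{\left(Z \right)} = \left(-3\right) 5 = -15$)
$I{\left(W \right)} = \left(1 + W\right) \left(101 + W\right)$ ($I{\left(W \right)} = \left(W + 1\right) \left(101 + W\right) = \left(1 + W\right) \left(101 + W\right)$)
$c = 255346$ ($c = \left(101 + 60^{2} + 102 \cdot 60\right) 13 \cdot 2 = \left(101 + 3600 + 6120\right) 26 = 9821 \cdot 26 = 255346$)
$\left(m{\left(0 \right)} - 178\right)^{2} + c = \left(-15 - 178\right)^{2} + 255346 = \left(-193\right)^{2} + 255346 = 37249 + 255346 = 292595$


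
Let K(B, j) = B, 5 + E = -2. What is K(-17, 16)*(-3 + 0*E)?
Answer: 51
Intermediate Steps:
E = -7 (E = -5 - 2 = -7)
K(-17, 16)*(-3 + 0*E) = -17*(-3 + 0*(-7)) = -17*(-3 + 0) = -17*(-3) = 51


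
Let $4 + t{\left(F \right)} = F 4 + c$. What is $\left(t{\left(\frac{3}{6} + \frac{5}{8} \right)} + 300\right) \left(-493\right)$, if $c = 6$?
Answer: $- \frac{302209}{2} \approx -1.511 \cdot 10^{5}$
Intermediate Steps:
$t{\left(F \right)} = 2 + 4 F$ ($t{\left(F \right)} = -4 + \left(F 4 + 6\right) = -4 + \left(4 F + 6\right) = -4 + \left(6 + 4 F\right) = 2 + 4 F$)
$\left(t{\left(\frac{3}{6} + \frac{5}{8} \right)} + 300\right) \left(-493\right) = \left(\left(2 + 4 \left(\frac{3}{6} + \frac{5}{8}\right)\right) + 300\right) \left(-493\right) = \left(\left(2 + 4 \left(3 \cdot \frac{1}{6} + 5 \cdot \frac{1}{8}\right)\right) + 300\right) \left(-493\right) = \left(\left(2 + 4 \left(\frac{1}{2} + \frac{5}{8}\right)\right) + 300\right) \left(-493\right) = \left(\left(2 + 4 \cdot \frac{9}{8}\right) + 300\right) \left(-493\right) = \left(\left(2 + \frac{9}{2}\right) + 300\right) \left(-493\right) = \left(\frac{13}{2} + 300\right) \left(-493\right) = \frac{613}{2} \left(-493\right) = - \frac{302209}{2}$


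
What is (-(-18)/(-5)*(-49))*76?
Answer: 67032/5 ≈ 13406.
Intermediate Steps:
(-(-18)/(-5)*(-49))*76 = (-(-18)*(-1)/5*(-49))*76 = (-2*9/5*(-49))*76 = -18/5*(-49)*76 = (882/5)*76 = 67032/5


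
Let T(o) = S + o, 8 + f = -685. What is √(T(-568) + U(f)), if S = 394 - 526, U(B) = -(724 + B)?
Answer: I*√731 ≈ 27.037*I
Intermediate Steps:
f = -693 (f = -8 - 685 = -693)
U(B) = -724 - B
S = -132
T(o) = -132 + o
√(T(-568) + U(f)) = √((-132 - 568) + (-724 - 1*(-693))) = √(-700 + (-724 + 693)) = √(-700 - 31) = √(-731) = I*√731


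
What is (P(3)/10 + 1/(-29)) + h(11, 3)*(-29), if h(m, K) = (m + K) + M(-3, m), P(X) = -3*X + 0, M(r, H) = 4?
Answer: -151651/290 ≈ -522.93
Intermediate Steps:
P(X) = -3*X
h(m, K) = 4 + K + m (h(m, K) = (m + K) + 4 = (K + m) + 4 = 4 + K + m)
(P(3)/10 + 1/(-29)) + h(11, 3)*(-29) = (-3*3/10 + 1/(-29)) + (4 + 3 + 11)*(-29) = (-9*⅒ + 1*(-1/29)) + 18*(-29) = (-9/10 - 1/29) - 522 = -271/290 - 522 = -151651/290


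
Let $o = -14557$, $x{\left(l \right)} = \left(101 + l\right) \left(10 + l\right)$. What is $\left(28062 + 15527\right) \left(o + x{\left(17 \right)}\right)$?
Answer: $-495650519$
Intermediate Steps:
$x{\left(l \right)} = \left(10 + l\right) \left(101 + l\right)$
$\left(28062 + 15527\right) \left(o + x{\left(17 \right)}\right) = \left(28062 + 15527\right) \left(-14557 + \left(1010 + 17^{2} + 111 \cdot 17\right)\right) = 43589 \left(-14557 + \left(1010 + 289 + 1887\right)\right) = 43589 \left(-14557 + 3186\right) = 43589 \left(-11371\right) = -495650519$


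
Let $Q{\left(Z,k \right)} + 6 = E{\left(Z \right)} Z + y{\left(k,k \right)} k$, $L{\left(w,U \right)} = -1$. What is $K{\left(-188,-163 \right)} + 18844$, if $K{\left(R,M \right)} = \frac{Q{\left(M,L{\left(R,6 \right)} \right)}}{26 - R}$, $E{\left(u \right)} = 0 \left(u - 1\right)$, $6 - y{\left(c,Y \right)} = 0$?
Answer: $\frac{2016302}{107} \approx 18844.0$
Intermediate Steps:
$y{\left(c,Y \right)} = 6$ ($y{\left(c,Y \right)} = 6 - 0 = 6 + 0 = 6$)
$E{\left(u \right)} = 0$ ($E{\left(u \right)} = 0 \left(-1 + u\right) = 0$)
$Q{\left(Z,k \right)} = -6 + 6 k$ ($Q{\left(Z,k \right)} = -6 + \left(0 Z + 6 k\right) = -6 + \left(0 + 6 k\right) = -6 + 6 k$)
$K{\left(R,M \right)} = - \frac{12}{26 - R}$ ($K{\left(R,M \right)} = \frac{-6 + 6 \left(-1\right)}{26 - R} = \frac{-6 - 6}{26 - R} = - \frac{12}{26 - R}$)
$K{\left(-188,-163 \right)} + 18844 = \frac{12}{-26 - 188} + 18844 = \frac{12}{-214} + 18844 = 12 \left(- \frac{1}{214}\right) + 18844 = - \frac{6}{107} + 18844 = \frac{2016302}{107}$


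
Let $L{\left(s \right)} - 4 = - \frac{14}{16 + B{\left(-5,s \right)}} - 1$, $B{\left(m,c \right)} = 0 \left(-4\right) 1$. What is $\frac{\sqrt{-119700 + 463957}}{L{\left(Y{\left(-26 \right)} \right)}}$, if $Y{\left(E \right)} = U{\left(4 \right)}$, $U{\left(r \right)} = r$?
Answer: $\frac{8 \sqrt{344257}}{17} \approx 276.11$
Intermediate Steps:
$Y{\left(E \right)} = 4$
$B{\left(m,c \right)} = 0$ ($B{\left(m,c \right)} = 0 \cdot 1 = 0$)
$L{\left(s \right)} = \frac{17}{8}$ ($L{\left(s \right)} = 4 - \left(1 + \frac{14}{16 + 0}\right) = 4 - \left(1 + \frac{14}{16}\right) = 4 - \frac{15}{8} = \frac{17}{8}$)
$\frac{\sqrt{-119700 + 463957}}{L{\left(Y{\left(-26 \right)} \right)}} = \frac{\sqrt{-119700 + 463957}}{\frac{17}{8}} = \sqrt{344257} \cdot \frac{8}{17} = \frac{8 \sqrt{344257}}{17}$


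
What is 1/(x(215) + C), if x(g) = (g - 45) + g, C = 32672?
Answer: 1/33057 ≈ 3.0251e-5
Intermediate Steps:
x(g) = -45 + 2*g (x(g) = (-45 + g) + g = -45 + 2*g)
1/(x(215) + C) = 1/((-45 + 2*215) + 32672) = 1/((-45 + 430) + 32672) = 1/(385 + 32672) = 1/33057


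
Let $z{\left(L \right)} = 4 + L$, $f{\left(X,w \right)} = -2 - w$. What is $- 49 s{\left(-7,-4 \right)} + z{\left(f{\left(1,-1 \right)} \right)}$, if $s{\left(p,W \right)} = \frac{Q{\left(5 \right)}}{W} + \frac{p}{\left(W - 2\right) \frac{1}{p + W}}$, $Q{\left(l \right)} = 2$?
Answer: $\frac{1969}{3} \approx 656.33$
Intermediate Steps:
$s{\left(p,W \right)} = \frac{2}{W} + \frac{p \left(W + p\right)}{-2 + W}$ ($s{\left(p,W \right)} = \frac{2}{W} + \frac{p}{\left(W - 2\right) \frac{1}{p + W}} = \frac{2}{W} + \frac{p}{\left(-2 + W\right) \frac{1}{W + p}} = \frac{2}{W} + \frac{p}{\frac{1}{W + p} \left(-2 + W\right)} = \frac{2}{W} + p \frac{W + p}{-2 + W} = \frac{2}{W} + \frac{p \left(W + p\right)}{-2 + W}$)
$- 49 s{\left(-7,-4 \right)} + z{\left(f{\left(1,-1 \right)} \right)} = - 49 \frac{-4 + 2 \left(-4\right) - 4 \left(-7\right)^{2} - 7 \left(-4\right)^{2}}{\left(-4\right) \left(-2 - 4\right)} + \left(4 - 1\right) = - 49 \left(- \frac{-4 - 8 - 196 - 112}{4 \left(-6\right)}\right) + \left(4 + \left(-2 + 1\right)\right) = - 49 \left(\left(- \frac{1}{4}\right) \left(- \frac{1}{6}\right) \left(-4 - 8 - 196 - 112\right)\right) + \left(4 - 1\right) = - 49 \left(\left(- \frac{1}{4}\right) \left(- \frac{1}{6}\right) \left(-320\right)\right) + 3 = \left(-49\right) \left(- \frac{40}{3}\right) + 3 = \frac{1960}{3} + 3 = \frac{1969}{3}$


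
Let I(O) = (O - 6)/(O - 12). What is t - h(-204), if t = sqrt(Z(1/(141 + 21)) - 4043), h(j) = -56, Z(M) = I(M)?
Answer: 56 + I*sqrt(15261445054)/1943 ≈ 56.0 + 63.581*I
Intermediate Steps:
I(O) = (-6 + O)/(-12 + O)
Z(M) = (-6 + M)/(-12 + M)
t = I*sqrt(15261445054)/1943 (t = sqrt((-6 + 1/(141 + 21))/(-12 + 1/(141 + 21)) - 4043) = sqrt((-6 + 1/162)/(-12 + 1/162) - 4043) = sqrt(-971/162/(-1943/162) - 4043) = sqrt(-162/1943*(-971/162) - 4043) = sqrt(971/1943 - 4043) = sqrt(-7854578/1943) = I*sqrt(15261445054)/1943 ≈ 63.581*I)
t - h(-204) = I*sqrt(15261445054)/1943 - 1*(-56) = I*sqrt(15261445054)/1943 + 56 = 56 + I*sqrt(15261445054)/1943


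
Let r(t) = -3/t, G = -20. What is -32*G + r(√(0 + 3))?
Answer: 640 - √3 ≈ 638.27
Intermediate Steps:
-32*G + r(√(0 + 3)) = -32*(-20) - 3/√(0 + 3) = 640 - 3*√3/3 = 640 - √3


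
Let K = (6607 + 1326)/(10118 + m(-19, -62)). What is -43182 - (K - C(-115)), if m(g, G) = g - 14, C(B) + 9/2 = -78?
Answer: -872660831/20170 ≈ -43265.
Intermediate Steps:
C(B) = -165/2 (C(B) = -9/2 - 78 = -165/2)
m(g, G) = -14 + g
K = 7933/10085 (K = (6607 + 1326)/(10118 + (-14 - 19)) = 7933/(10118 - 33) = 7933/10085 ≈ 0.78661)
-43182 - (K - C(-115)) = -43182 - (7933/10085 - 1*(-165/2)) = -43182 - (7933/10085 + 165/2) = -43182 - 1*1679891/20170 = -43182 - 1679891/20170 = -872660831/20170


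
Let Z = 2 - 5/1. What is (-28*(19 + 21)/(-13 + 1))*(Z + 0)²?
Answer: 840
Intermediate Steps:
Z = -3 (Z = 2 - 5 = -3)
(-28*(19 + 21)/(-13 + 1))*(Z + 0)² = (-28*(19 + 21)/(-13 + 1))*(-3 + 0)² = -1120/(-12)*(-3)² = -1120*(-1)/12*9 = -28*(-10/3)*9 = (280/3)*9 = 840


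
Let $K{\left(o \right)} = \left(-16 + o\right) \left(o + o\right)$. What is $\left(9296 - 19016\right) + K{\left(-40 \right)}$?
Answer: $-5240$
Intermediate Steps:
$K{\left(o \right)} = 2 o \left(-16 + o\right)$ ($K{\left(o \right)} = \left(-16 + o\right) 2 o = 2 o \left(-16 + o\right)$)
$\left(9296 - 19016\right) + K{\left(-40 \right)} = \left(9296 - 19016\right) + 2 \left(-40\right) \left(-16 - 40\right) = -9720 + 2 \left(-40\right) \left(-56\right) = -9720 + 4480 = -5240$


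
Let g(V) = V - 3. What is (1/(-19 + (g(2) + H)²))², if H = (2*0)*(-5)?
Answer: 1/324 ≈ 0.0030864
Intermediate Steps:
g(V) = -3 + V
H = 0 (H = 0*(-5) = 0)
(1/(-19 + (g(2) + H)²))² = (1/(-19 + ((-3 + 2) + 0)²))² = (1/(-19 + (-1 + 0)²))² = (1/(-19 + (-1)²))² = (1/(-19 + 1))² = (1/(-18))² = (-1/18)² = 1/324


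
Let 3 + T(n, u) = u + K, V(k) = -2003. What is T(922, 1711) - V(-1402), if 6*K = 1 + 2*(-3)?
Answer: 22261/6 ≈ 3710.2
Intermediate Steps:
K = -5/6 (K = (1 + 2*(-3))/6 = (1 - 6)/6 = (1/6)*(-5) = -5/6 ≈ -0.83333)
T(n, u) = -23/6 + u (T(n, u) = -3 + (u - 5/6) = -3 + (-5/6 + u) = -23/6 + u)
T(922, 1711) - V(-1402) = (-23/6 + 1711) - 1*(-2003) = 10243/6 + 2003 = 22261/6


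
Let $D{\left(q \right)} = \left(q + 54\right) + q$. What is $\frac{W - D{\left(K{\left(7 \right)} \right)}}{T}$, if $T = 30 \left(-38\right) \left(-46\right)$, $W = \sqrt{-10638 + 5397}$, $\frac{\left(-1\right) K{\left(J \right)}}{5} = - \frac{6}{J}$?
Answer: $- \frac{73}{61180} + \frac{i \sqrt{5241}}{52440} \approx -0.0011932 + 0.0013805 i$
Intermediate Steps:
$K{\left(J \right)} = \frac{30}{J}$ ($K{\left(J \right)} = - 5 \left(- \frac{6}{J}\right) = \frac{30}{J}$)
$D{\left(q \right)} = 54 + 2 q$ ($D{\left(q \right)} = \left(54 + q\right) + q = 54 + 2 q$)
$W = i \sqrt{5241}$ ($W = \sqrt{-5241} = i \sqrt{5241} \approx 72.395 i$)
$T = 52440$ ($T = \left(-1140\right) \left(-46\right) = 52440$)
$\frac{W - D{\left(K{\left(7 \right)} \right)}}{T} = \frac{i \sqrt{5241} - \left(54 + 2 \cdot \frac{30}{7}\right)}{52440} = \left(i \sqrt{5241} - \left(54 + 2 \cdot 30 \cdot \frac{1}{7}\right)\right) \frac{1}{52440} = \left(i \sqrt{5241} - \left(54 + 2 \cdot \frac{30}{7}\right)\right) \frac{1}{52440} = \left(i \sqrt{5241} - \left(54 + \frac{60}{7}\right)\right) \frac{1}{52440} = \left(i \sqrt{5241} - \frac{438}{7}\right) \frac{1}{52440} = \left(- \frac{438}{7} + i \sqrt{5241}\right) \frac{1}{52440} = - \frac{73}{61180} + \frac{i \sqrt{5241}}{52440}$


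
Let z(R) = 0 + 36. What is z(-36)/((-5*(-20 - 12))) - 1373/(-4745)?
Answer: 3905/7592 ≈ 0.51436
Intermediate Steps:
z(R) = 36
z(-36)/((-5*(-20 - 12))) - 1373/(-4745) = 36/((-5*(-20 - 12))) - 1373/(-4745) = 36/((-5*(-32))) - 1373*(-1/4745) = 36/160 + 1373/4745 = 36*(1/160) + 1373/4745 = 9/40 + 1373/4745 = 3905/7592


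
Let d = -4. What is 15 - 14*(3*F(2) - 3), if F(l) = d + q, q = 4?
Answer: 57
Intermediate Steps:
F(l) = 0 (F(l) = -4 + 4 = 0)
15 - 14*(3*F(2) - 3) = 15 - 14*(3*0 - 3) = 15 - 14*(0 - 3) = 15 - 14*(-3) = 15 + 42 = 57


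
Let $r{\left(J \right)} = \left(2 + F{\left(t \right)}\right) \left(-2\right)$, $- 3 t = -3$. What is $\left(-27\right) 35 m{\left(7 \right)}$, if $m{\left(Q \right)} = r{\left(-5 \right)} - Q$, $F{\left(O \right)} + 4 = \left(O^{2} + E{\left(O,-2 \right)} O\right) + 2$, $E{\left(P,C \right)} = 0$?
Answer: $8505$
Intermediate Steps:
$t = 1$ ($t = \left(- \frac{1}{3}\right) \left(-3\right) = 1$)
$F{\left(O \right)} = -2 + O^{2}$ ($F{\left(O \right)} = -4 + \left(\left(O^{2} + 0 O\right) + 2\right) = -4 + \left(\left(O^{2} + 0\right) + 2\right) = -4 + \left(O^{2} + 2\right) = -4 + \left(2 + O^{2}\right) = -2 + O^{2}$)
$r{\left(J \right)} = -2$ ($r{\left(J \right)} = \left(2 - \left(2 - 1^{2}\right)\right) \left(-2\right) = \left(2 + \left(-2 + 1\right)\right) \left(-2\right) = \left(2 - 1\right) \left(-2\right) = 1 \left(-2\right) = -2$)
$m{\left(Q \right)} = -2 - Q$
$\left(-27\right) 35 m{\left(7 \right)} = \left(-27\right) 35 \left(-2 - 7\right) = - 945 \left(-2 - 7\right) = \left(-945\right) \left(-9\right) = 8505$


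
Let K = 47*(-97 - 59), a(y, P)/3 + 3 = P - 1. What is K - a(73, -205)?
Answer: -6705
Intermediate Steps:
a(y, P) = -12 + 3*P (a(y, P) = -9 + 3*(P - 1) = -9 + 3*(-1 + P) = -9 + (-3 + 3*P) = -12 + 3*P)
K = -7332 (K = 47*(-156) = -7332)
K - a(73, -205) = -7332 - (-12 + 3*(-205)) = -7332 - (-12 - 615) = -7332 - 1*(-627) = -7332 + 627 = -6705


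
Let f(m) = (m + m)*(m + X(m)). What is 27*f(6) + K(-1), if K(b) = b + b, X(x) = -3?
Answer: 970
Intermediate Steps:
K(b) = 2*b
f(m) = 2*m*(-3 + m) (f(m) = (m + m)*(m - 3) = (2*m)*(-3 + m) = 2*m*(-3 + m))
27*f(6) + K(-1) = 27*(2*6*(-3 + 6)) + 2*(-1) = 27*(2*6*3) - 2 = 27*36 - 2 = 972 - 2 = 970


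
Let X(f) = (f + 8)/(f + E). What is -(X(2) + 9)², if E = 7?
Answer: -8281/81 ≈ -102.23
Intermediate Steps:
X(f) = (8 + f)/(7 + f) (X(f) = (f + 8)/(f + 7) = (8 + f)/(7 + f))
-(X(2) + 9)² = -((8 + 2)/(7 + 2) + 9)² = -(10/9 + 9)² = -(91/9)² = -1*8281/81 = -8281/81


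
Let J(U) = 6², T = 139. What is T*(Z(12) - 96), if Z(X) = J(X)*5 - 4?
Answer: 11120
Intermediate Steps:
J(U) = 36
Z(X) = 176 (Z(X) = 36*5 - 4 = 180 - 4 = 176)
T*(Z(12) - 96) = 139*(176 - 96) = 139*80 = 11120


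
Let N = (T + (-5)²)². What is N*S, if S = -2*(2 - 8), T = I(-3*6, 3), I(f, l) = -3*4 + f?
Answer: 300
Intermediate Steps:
I(f, l) = -12 + f
T = -30 (T = -12 - 3*6 = -12 - 18 = -30)
N = 25 (N = (-30 + (-5)²)² = (-30 + 25)² = (-5)² = 25)
S = 12 (S = -2*(-6) = 12)
N*S = 25*12 = 300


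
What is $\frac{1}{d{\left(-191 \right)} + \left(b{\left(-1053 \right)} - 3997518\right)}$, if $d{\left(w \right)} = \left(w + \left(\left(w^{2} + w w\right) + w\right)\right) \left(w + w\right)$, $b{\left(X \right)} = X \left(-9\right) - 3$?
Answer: $- \frac{1}{31713604} \approx -3.1532 \cdot 10^{-8}$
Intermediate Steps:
$b{\left(X \right)} = -3 - 9 X$ ($b{\left(X \right)} = - 9 X - 3 = -3 - 9 X$)
$d{\left(w \right)} = 2 w \left(2 w + 2 w^{2}\right)$ ($d{\left(w \right)} = \left(w + \left(\left(w^{2} + w^{2}\right) + w\right)\right) 2 w = \left(w + \left(2 w^{2} + w\right)\right) 2 w = \left(w + \left(w + 2 w^{2}\right)\right) 2 w = \left(2 w + 2 w^{2}\right) 2 w = 2 w \left(2 w + 2 w^{2}\right)$)
$\frac{1}{d{\left(-191 \right)} + \left(b{\left(-1053 \right)} - 3997518\right)} = \frac{1}{4 \left(-191\right)^{2} \left(1 - 191\right) - 3988044} = \frac{1}{4 \cdot 36481 \left(-190\right) + \left(\left(-3 + 9477\right) - 3997518\right)} = \frac{1}{-27725560 + \left(9474 - 3997518\right)} = \frac{1}{-27725560 - 3988044} = \frac{1}{-31713604} = - \frac{1}{31713604}$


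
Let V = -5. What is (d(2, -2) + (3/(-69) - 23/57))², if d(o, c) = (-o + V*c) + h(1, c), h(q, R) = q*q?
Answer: 125731369/1718721 ≈ 73.154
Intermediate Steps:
h(q, R) = q²
d(o, c) = 1 - o - 5*c (d(o, c) = (-o - 5*c) + 1² = (-o - 5*c) + 1 = 1 - o - 5*c)
(d(2, -2) + (3/(-69) - 23/57))² = ((1 - 1*2 - 5*(-2)) + (3/(-69) - 23/57))² = ((1 - 2 + 10) + (3*(-1/69) - 23*1/57))² = (9 + (-1/23 - 23/57))² = (9 - 586/1311)² = (11213/1311)² = 125731369/1718721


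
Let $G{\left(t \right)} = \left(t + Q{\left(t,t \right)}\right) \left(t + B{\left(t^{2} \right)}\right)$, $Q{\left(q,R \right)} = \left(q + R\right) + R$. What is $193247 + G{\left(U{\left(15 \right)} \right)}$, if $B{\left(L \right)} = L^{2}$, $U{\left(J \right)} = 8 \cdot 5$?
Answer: $409799647$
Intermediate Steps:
$Q{\left(q,R \right)} = q + 2 R$ ($Q{\left(q,R \right)} = \left(R + q\right) + R = q + 2 R$)
$U{\left(J \right)} = 40$
$G{\left(t \right)} = 4 t \left(t + t^{4}\right)$ ($G{\left(t \right)} = \left(t + \left(t + 2 t\right)\right) \left(t + \left(t^{2}\right)^{2}\right) = \left(t + 3 t\right) \left(t + t^{4}\right) = 4 t \left(t + t^{4}\right)$)
$193247 + G{\left(U{\left(15 \right)} \right)} = 193247 + 4 \cdot 40^{2} \left(1 + 40^{3}\right) = 193247 + 4 \cdot 1600 \left(1 + 64000\right) = 193247 + 4 \cdot 1600 \cdot 64001 = 193247 + 409606400 = 409799647$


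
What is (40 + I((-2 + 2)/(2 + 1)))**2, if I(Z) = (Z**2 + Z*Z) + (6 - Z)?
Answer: 2116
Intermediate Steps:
I(Z) = 6 - Z + 2*Z**2 (I(Z) = (Z**2 + Z**2) + (6 - Z) = 2*Z**2 + (6 - Z) = 6 - Z + 2*Z**2)
(40 + I((-2 + 2)/(2 + 1)))**2 = (40 + (6 - (-2 + 2)/(2 + 1) + 2*((-2 + 2)/(2 + 1))**2))**2 = (40 + (6 - 0/3 + 2*(0/3)**2))**2 = (40 + (6 - 0/3 + 2*(0*(1/3))**2))**2 = (40 + (6 - 1*0 + 2*0**2))**2 = (40 + (6 + 0 + 2*0))**2 = (40 + (6 + 0 + 0))**2 = (40 + 6)**2 = 46**2 = 2116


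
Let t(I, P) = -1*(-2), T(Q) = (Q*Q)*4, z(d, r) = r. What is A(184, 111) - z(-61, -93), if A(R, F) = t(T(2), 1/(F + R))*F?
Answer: 315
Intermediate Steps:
T(Q) = 4*Q² (T(Q) = Q²*4 = 4*Q²)
t(I, P) = 2
A(R, F) = 2*F
A(184, 111) - z(-61, -93) = 2*111 - 1*(-93) = 222 + 93 = 315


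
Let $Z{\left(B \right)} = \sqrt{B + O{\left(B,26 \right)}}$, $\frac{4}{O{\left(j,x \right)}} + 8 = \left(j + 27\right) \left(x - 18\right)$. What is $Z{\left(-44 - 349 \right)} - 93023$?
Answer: $-93023 + \frac{203 i \sqrt{5138}}{734} \approx -93023.0 + 19.824 i$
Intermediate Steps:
$O{\left(j,x \right)} = \frac{4}{-8 + \left(-18 + x\right) \left(27 + j\right)}$ ($O{\left(j,x \right)} = \frac{4}{-8 + \left(j + 27\right) \left(x - 18\right)} = \frac{4}{-8 + \left(27 + j\right) \left(-18 + x\right)} = \frac{4}{-8 + \left(-18 + x\right) \left(27 + j\right)}$)
$Z{\left(B \right)} = \sqrt{B + \frac{4}{208 + 8 B}}$ ($Z{\left(B \right)} = \sqrt{B + \frac{4}{-494 - 18 B + 27 \cdot 26 + B 26}} = \sqrt{B + \frac{4}{-494 - 18 B + 702 + 26 B}} = \sqrt{B + \frac{4}{208 + 8 B}}$)
$Z{\left(-44 - 349 \right)} - 93023 = \frac{\sqrt{2} \sqrt{\frac{1}{26 - 393} + 2 \left(-44 - 349\right)}}{2} - 93023 = \frac{\sqrt{2} \sqrt{\frac{1}{26 - 393} + 2 \left(-393\right)}}{2} - 93023 = \frac{\sqrt{2} \sqrt{\frac{1}{-367} - 786}}{2} - 93023 = \frac{\sqrt{2} \sqrt{- \frac{1}{367} - 786}}{2} - 93023 = \frac{\sqrt{2} \sqrt{- \frac{288463}{367}}}{2} - 93023 = \frac{\sqrt{2} \frac{203 i \sqrt{2569}}{367}}{2} - 93023 = \frac{203 i \sqrt{5138}}{734} - 93023 = -93023 + \frac{203 i \sqrt{5138}}{734}$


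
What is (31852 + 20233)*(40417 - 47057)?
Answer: -345844400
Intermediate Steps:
(31852 + 20233)*(40417 - 47057) = 52085*(-6640) = -345844400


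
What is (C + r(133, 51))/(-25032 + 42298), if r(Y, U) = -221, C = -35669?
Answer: -185/89 ≈ -2.0787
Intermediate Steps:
(C + r(133, 51))/(-25032 + 42298) = (-35669 - 221)/(-25032 + 42298) = -35890/17266 = -35890*1/17266 = -185/89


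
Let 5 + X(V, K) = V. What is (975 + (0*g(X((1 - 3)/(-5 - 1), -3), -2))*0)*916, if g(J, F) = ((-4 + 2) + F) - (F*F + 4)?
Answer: 893100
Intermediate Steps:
X(V, K) = -5 + V
g(J, F) = -6 + F - F² (g(J, F) = (-2 + F) - (F² + 4) = (-2 + F) - (4 + F²) = (-2 + F) + (-4 - F²) = -6 + F - F²)
(975 + (0*g(X((1 - 3)/(-5 - 1), -3), -2))*0)*916 = (975 + (0*(-6 - 2 - 1*(-2)²))*0)*916 = (975 + (0*(-6 - 2 - 1*4))*0)*916 = (975 + (0*(-6 - 2 - 4))*0)*916 = (975 + (0*(-12))*0)*916 = (975 + 0*0)*916 = (975 + 0)*916 = 975*916 = 893100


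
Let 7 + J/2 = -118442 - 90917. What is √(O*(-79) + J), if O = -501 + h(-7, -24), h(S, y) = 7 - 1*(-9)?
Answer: I*√380417 ≈ 616.78*I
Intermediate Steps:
h(S, y) = 16 (h(S, y) = 7 + 9 = 16)
O = -485 (O = -501 + 16 = -485)
J = -418732 (J = -14 + 2*(-118442 - 90917) = -14 + 2*(-209359) = -14 - 418718 = -418732)
√(O*(-79) + J) = √(-485*(-79) - 418732) = √(38315 - 418732) = √(-380417) = I*√380417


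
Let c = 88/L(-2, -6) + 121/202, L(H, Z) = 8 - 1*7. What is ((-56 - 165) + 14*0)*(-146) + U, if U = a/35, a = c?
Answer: 228138517/7070 ≈ 32269.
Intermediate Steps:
L(H, Z) = 1 (L(H, Z) = 8 - 7 = 1)
c = 17897/202 (c = 88/1 + 121/202 = 88*1 + 121*(1/202) = 88 + 121/202 = 17897/202 ≈ 88.599)
a = 17897/202 ≈ 88.599
U = 17897/7070 (U = (17897/202)/35 = (17897/202)*(1/35) = 17897/7070 ≈ 2.5314)
((-56 - 165) + 14*0)*(-146) + U = ((-56 - 165) + 14*0)*(-146) + 17897/7070 = (-221 + 0)*(-146) + 17897/7070 = -221*(-146) + 17897/7070 = 32266 + 17897/7070 = 228138517/7070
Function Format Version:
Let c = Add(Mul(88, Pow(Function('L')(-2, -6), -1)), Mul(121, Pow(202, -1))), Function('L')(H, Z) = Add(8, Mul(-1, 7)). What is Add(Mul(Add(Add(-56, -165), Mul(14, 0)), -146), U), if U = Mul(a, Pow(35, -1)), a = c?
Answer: Rational(228138517, 7070) ≈ 32269.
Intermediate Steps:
Function('L')(H, Z) = 1 (Function('L')(H, Z) = Add(8, -7) = 1)
c = Rational(17897, 202) (c = Add(Mul(88, Pow(1, -1)), Mul(121, Pow(202, -1))) = Add(Mul(88, 1), Mul(121, Rational(1, 202))) = Add(88, Rational(121, 202)) = Rational(17897, 202) ≈ 88.599)
a = Rational(17897, 202) ≈ 88.599
U = Rational(17897, 7070) (U = Mul(Rational(17897, 202), Pow(35, -1)) = Mul(Rational(17897, 202), Rational(1, 35)) = Rational(17897, 7070) ≈ 2.5314)
Add(Mul(Add(Add(-56, -165), Mul(14, 0)), -146), U) = Add(Mul(Add(Add(-56, -165), Mul(14, 0)), -146), Rational(17897, 7070)) = Add(Mul(Add(-221, 0), -146), Rational(17897, 7070)) = Add(Mul(-221, -146), Rational(17897, 7070)) = Add(32266, Rational(17897, 7070)) = Rational(228138517, 7070)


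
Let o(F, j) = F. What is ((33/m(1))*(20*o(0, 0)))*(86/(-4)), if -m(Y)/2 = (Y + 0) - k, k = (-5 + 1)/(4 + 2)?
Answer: 0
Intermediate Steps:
k = -2/3 (k = -4/6 = -4*1/6 = -2/3 ≈ -0.66667)
m(Y) = -4/3 - 2*Y (m(Y) = -2*((Y + 0) - 1*(-2/3)) = -2*(Y + 2/3) = -2*(2/3 + Y) = -4/3 - 2*Y)
((33/m(1))*(20*o(0, 0)))*(86/(-4)) = ((33/(-4/3 - 2*1))*(20*0))*(86/(-4)) = ((33/(-4/3 - 2))*0)*(86*(-1/4)) = ((33/(-10/3))*0)*(-43/2) = ((33*(-3/10))*0)*(-43/2) = -99/10*0*(-43/2) = 0*(-43/2) = 0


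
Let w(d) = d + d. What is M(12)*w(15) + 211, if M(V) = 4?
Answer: 331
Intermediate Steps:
w(d) = 2*d
M(12)*w(15) + 211 = 4*(2*15) + 211 = 4*30 + 211 = 120 + 211 = 331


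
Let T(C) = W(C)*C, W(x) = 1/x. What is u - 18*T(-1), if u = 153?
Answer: 135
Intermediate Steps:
T(C) = 1 (T(C) = C/C = 1)
u - 18*T(-1) = 153 - 18*1 = 153 - 18 = 135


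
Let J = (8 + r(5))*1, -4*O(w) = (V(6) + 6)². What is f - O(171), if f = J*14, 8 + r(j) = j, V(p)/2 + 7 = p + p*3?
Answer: 470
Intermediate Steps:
V(p) = -14 + 8*p (V(p) = -14 + 2*(p + p*3) = -14 + 2*(p + 3*p) = -14 + 2*(4*p) = -14 + 8*p)
O(w) = -400 (O(w) = -((-14 + 8*6) + 6)²/4 = -((-14 + 48) + 6)²/4 = -(34 + 6)²/4 = -¼*40² = -¼*1600 = -400)
r(j) = -8 + j
J = 5 (J = (8 + (-8 + 5))*1 = (8 - 3)*1 = 5*1 = 5)
f = 70 (f = 5*14 = 70)
f - O(171) = 70 - 1*(-400) = 70 + 400 = 470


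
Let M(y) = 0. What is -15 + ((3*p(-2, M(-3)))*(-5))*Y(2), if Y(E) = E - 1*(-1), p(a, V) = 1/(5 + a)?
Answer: -30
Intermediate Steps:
Y(E) = 1 + E (Y(E) = E + 1 = 1 + E)
-15 + ((3*p(-2, M(-3)))*(-5))*Y(2) = -15 + ((3/(5 - 2))*(-5))*(1 + 2) = -15 + ((3/3)*(-5))*3 = -15 + ((3*(⅓))*(-5))*3 = -15 + (1*(-5))*3 = -15 - 5*3 = -15 - 15 = -30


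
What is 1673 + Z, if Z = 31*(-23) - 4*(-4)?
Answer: 976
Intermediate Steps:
Z = -697 (Z = -713 + 16 = -697)
1673 + Z = 1673 - 697 = 976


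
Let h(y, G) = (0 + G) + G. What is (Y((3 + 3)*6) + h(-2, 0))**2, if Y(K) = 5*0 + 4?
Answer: 16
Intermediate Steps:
h(y, G) = 2*G (h(y, G) = G + G = 2*G)
Y(K) = 4 (Y(K) = 0 + 4 = 4)
(Y((3 + 3)*6) + h(-2, 0))**2 = (4 + 2*0)**2 = (4 + 0)**2 = 4**2 = 16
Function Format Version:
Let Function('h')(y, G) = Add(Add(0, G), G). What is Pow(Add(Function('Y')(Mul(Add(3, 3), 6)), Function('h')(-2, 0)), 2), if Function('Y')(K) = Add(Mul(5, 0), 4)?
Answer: 16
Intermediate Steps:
Function('h')(y, G) = Mul(2, G) (Function('h')(y, G) = Add(G, G) = Mul(2, G))
Function('Y')(K) = 4 (Function('Y')(K) = Add(0, 4) = 4)
Pow(Add(Function('Y')(Mul(Add(3, 3), 6)), Function('h')(-2, 0)), 2) = Pow(Add(4, Mul(2, 0)), 2) = Pow(Add(4, 0), 2) = Pow(4, 2) = 16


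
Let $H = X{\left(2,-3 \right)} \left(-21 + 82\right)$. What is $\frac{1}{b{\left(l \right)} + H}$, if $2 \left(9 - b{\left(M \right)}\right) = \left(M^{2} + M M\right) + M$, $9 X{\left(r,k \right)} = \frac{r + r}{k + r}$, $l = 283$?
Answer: $- \frac{18}{1444475} \approx -1.2461 \cdot 10^{-5}$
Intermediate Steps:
$X{\left(r,k \right)} = \frac{2 r}{9 \left(k + r\right)}$ ($X{\left(r,k \right)} = \frac{\left(r + r\right) \frac{1}{k + r}}{9} = \frac{2 r \frac{1}{k + r}}{9} = \frac{2 r}{9 \left(k + r\right)}$)
$b{\left(M \right)} = 9 - M^{2} - \frac{M}{2}$ ($b{\left(M \right)} = 9 - \frac{\left(M^{2} + M M\right) + M}{2} = 9 - \frac{\left(M^{2} + M^{2}\right) + M}{2} = 9 - \frac{2 M^{2} + M}{2} = 9 - \frac{M + 2 M^{2}}{2} = 9 - \left(M^{2} + \frac{M}{2}\right) = 9 - M^{2} - \frac{M}{2}$)
$H = - \frac{244}{9}$ ($H = \frac{2}{9} \cdot 2 \frac{1}{-3 + 2} \left(-21 + 82\right) = \frac{2}{9} \cdot 2 \frac{1}{-1} \cdot 61 = \frac{2}{9} \cdot 2 \left(-1\right) 61 = \left(- \frac{4}{9}\right) 61 = - \frac{244}{9} \approx -27.111$)
$\frac{1}{b{\left(l \right)} + H} = \frac{1}{\left(9 - 283^{2} - \frac{283}{2}\right) - \frac{244}{9}} = \frac{1}{\left(9 - 80089 - \frac{283}{2}\right) - \frac{244}{9}} = \frac{1}{- \frac{160443}{2} - \frac{244}{9}} = \frac{1}{- \frac{1444475}{18}} = - \frac{18}{1444475}$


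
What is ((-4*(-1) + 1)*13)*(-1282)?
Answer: -83330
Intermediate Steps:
((-4*(-1) + 1)*13)*(-1282) = ((4 + 1)*13)*(-1282) = (5*13)*(-1282) = 65*(-1282) = -83330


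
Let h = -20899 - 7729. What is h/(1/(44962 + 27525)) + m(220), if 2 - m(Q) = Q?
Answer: -2075158054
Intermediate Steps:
h = -28628
m(Q) = 2 - Q
h/(1/(44962 + 27525)) + m(220) = -28628/(1/(44962 + 27525)) + (2 - 1*220) = -28628/(1/72487) + (2 - 220) = -28628/1/72487 - 218 = -28628*72487 - 218 = -2075157836 - 218 = -2075158054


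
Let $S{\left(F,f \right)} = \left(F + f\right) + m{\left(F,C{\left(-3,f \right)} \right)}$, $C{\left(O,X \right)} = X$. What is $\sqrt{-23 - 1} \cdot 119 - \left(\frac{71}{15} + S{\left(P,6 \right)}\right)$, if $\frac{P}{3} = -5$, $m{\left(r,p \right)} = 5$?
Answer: $- \frac{11}{15} + 238 i \sqrt{6} \approx -0.73333 + 582.98 i$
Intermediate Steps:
$P = -15$ ($P = 3 \left(-5\right) = -15$)
$S{\left(F,f \right)} = 5 + F + f$ ($S{\left(F,f \right)} = \left(F + f\right) + 5 = 5 + F + f$)
$\sqrt{-23 - 1} \cdot 119 - \left(\frac{71}{15} + S{\left(P,6 \right)}\right) = \sqrt{-23 - 1} \cdot 119 + \left(\frac{71}{-15} - \left(5 - 15 + 6\right)\right) = \sqrt{-24} \cdot 119 + \left(71 \left(- \frac{1}{15}\right) - -4\right) = 2 i \sqrt{6} \cdot 119 + \left(- \frac{71}{15} + 4\right) = 238 i \sqrt{6} - \frac{11}{15} = - \frac{11}{15} + 238 i \sqrt{6}$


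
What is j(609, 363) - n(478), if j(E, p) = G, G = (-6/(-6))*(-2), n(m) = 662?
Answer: -664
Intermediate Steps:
G = -2 (G = -⅙*(-6)*(-2) = 1*(-2) = -2)
j(E, p) = -2
j(609, 363) - n(478) = -2 - 1*662 = -2 - 662 = -664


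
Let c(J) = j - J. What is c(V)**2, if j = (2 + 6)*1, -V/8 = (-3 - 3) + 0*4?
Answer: 1600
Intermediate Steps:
V = 48 (V = -8*((-3 - 3) + 0*4) = -8*(-6 + 0) = -8*(-6) = 48)
j = 8 (j = 8*1 = 8)
c(J) = 8 - J
c(V)**2 = (8 - 1*48)**2 = (8 - 48)**2 = (-40)**2 = 1600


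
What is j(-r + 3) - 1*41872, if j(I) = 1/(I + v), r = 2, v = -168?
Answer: -6992625/167 ≈ -41872.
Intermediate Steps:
j(I) = 1/(-168 + I) (j(I) = 1/(I - 168) = 1/(-168 + I))
j(-r + 3) - 1*41872 = 1/(-168 + (-1*2 + 3)) - 1*41872 = 1/(-168 + (-2 + 3)) - 41872 = 1/(-168 + 1) - 41872 = 1/(-167) - 41872 = -1/167 - 41872 = -6992625/167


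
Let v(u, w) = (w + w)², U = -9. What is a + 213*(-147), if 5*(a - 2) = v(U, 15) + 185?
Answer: -31092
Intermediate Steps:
v(u, w) = 4*w² (v(u, w) = (2*w)² = 4*w²)
a = 219 (a = 2 + (4*15² + 185)/5 = 2 + (4*225 + 185)/5 = 2 + (900 + 185)/5 = 2 + (⅕)*1085 = 2 + 217 = 219)
a + 213*(-147) = 219 + 213*(-147) = 219 - 31311 = -31092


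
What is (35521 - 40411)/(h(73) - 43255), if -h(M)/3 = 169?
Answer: 2445/21881 ≈ 0.11174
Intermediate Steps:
h(M) = -507 (h(M) = -3*169 = -507)
(35521 - 40411)/(h(73) - 43255) = (35521 - 40411)/(-507 - 43255) = -4890/(-43762) = -4890*(-1/43762) = 2445/21881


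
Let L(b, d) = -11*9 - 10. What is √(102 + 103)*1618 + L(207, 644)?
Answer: -109 + 1618*√205 ≈ 23057.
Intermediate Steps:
L(b, d) = -109 (L(b, d) = -99 - 10 = -109)
√(102 + 103)*1618 + L(207, 644) = √(102 + 103)*1618 - 109 = √205*1618 - 109 = 1618*√205 - 109 = -109 + 1618*√205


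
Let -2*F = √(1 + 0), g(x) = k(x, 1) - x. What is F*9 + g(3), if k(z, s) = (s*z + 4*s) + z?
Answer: 5/2 ≈ 2.5000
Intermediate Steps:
k(z, s) = z + 4*s + s*z (k(z, s) = (4*s + s*z) + z = z + 4*s + s*z)
g(x) = 4 + x (g(x) = (x + 4*1 + 1*x) - x = (x + 4 + x) - x = (4 + 2*x) - x = 4 + x)
F = -½ (F = -√(1 + 0)/2 = -√1/2 = -½*1 = -½ ≈ -0.50000)
F*9 + g(3) = -½*9 + (4 + 3) = -9/2 + 7 = 5/2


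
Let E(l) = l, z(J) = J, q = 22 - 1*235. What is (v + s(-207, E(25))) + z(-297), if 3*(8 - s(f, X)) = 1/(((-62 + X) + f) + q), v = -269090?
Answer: -369318608/1371 ≈ -2.6938e+5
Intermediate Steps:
q = -213 (q = 22 - 235 = -213)
s(f, X) = 8 - 1/(3*(-275 + X + f)) (s(f, X) = 8 - 1/(3*(((-62 + X) + f) - 213)) = 8 - 1/(3*((-62 + X + f) - 213)) = 8 - 1/(3*(-275 + X + f)))
(v + s(-207, E(25))) + z(-297) = (-269090 + (-6601/3 + 8*25 + 8*(-207))/(-275 + 25 - 207)) - 297 = (-269090 + (-6601/3 + 200 - 1656)/(-457)) - 297 = (-269090 - 1/457*(-10969/3)) - 297 = (-269090 + 10969/1371) - 297 = -368911421/1371 - 297 = -369318608/1371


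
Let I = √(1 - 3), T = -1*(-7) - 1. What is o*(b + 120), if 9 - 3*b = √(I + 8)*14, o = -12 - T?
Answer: -2214 + 84*√(8 + I*√2) ≈ -1975.5 + 20.919*I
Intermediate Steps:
T = 6 (T = 7 - 1 = 6)
I = I*√2 (I = √(-2) = I*√2 ≈ 1.4142*I)
o = -18 (o = -12 - 1*6 = -12 - 6 = -18)
b = 3 - 14*√(8 + I*√2)/3 (b = 3 - √(I*√2 + 8)*14/3 = 3 - √(8 + I*√2)*14/3 = 3 - 14*√(8 + I*√2)/3 ≈ -10.25 - 1.1622*I)
o*(b + 120) = -18*((3 - 14*√(8 + I*√2)/3) + 120) = -18*(123 - 14*√(8 + I*√2)/3) = -2214 + 84*√(8 + I*√2)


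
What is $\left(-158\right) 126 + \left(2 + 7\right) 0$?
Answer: $-19908$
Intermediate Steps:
$\left(-158\right) 126 + \left(2 + 7\right) 0 = -19908 + 9 \cdot 0 = -19908 + 0 = -19908$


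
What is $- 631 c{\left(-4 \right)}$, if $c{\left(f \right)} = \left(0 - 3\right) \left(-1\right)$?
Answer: $-1893$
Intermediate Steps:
$c{\left(f \right)} = 3$ ($c{\left(f \right)} = \left(-3\right) \left(-1\right) = 3$)
$- 631 c{\left(-4 \right)} = \left(-631\right) 3 = -1893$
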